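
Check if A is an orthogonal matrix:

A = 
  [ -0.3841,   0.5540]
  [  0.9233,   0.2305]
No

AᵀA = 
  [  1,   0]
  [  0,   0.3600]
≠ I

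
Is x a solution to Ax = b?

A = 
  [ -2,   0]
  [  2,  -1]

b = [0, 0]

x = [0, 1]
No

Ax = [0, -1] ≠ b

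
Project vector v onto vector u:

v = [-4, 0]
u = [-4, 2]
proj_u(v) = [-16/5, 8/5]

v·u = (-4)(-4) + (0)(2) = 16
u·u = (-4)² + (2)² = 20
proj_u(v) = (v·u / u·u) × u = (16/20) × u = (4/5) × u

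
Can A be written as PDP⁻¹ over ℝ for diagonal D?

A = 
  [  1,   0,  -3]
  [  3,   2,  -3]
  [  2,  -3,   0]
No

Characteristic polynomial: det(λI - A) = λ³ - 3λ² - λ - 30
By the rational root theorem any rational root is an integer dividing 30; none of those is a root, so p(λ) has no rational roots and hence (being an irreducible cubic) no repeated roots.
Discriminant of the cubic: Δ = -29147
Δ < 0 ⇒ one real eigenvalue and a complex-conjugate pair: λ ≈ 4.621, -0.8106 + 2.416i, -0.8106 - 2.416i
Has complex eigenvalues (not diagonalizable over ℝ).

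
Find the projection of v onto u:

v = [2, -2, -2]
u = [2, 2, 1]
v·u = (2)(2) + (-2)(2) + (-2)(1) = -2
u·u = (2)² + (2)² + (1)² = 9
proj_u(v) = (v·u / u·u) × u = (-2/9) × u

proj_u(v) = [-4/9, -4/9, -2/9]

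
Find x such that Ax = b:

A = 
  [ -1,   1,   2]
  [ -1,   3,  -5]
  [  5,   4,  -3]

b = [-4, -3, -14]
x = [-1, -3, -1]

Row reduce the augmented matrix [A|b]:
R2 → R2 - (1)·R1
R3 → R3 + (5)·R1
R3 → R3 - (9/2)·R2
REF = 
  [   -1,     1,     2,    -4]
  [    0,     2,    -7,     1]
  [    0,     0,  77/2, -77/2]

Back-substitution:
x₃ = (-77/2) / (77/2) = -1
x₂ = (1 - (-7)(-1)) / 2 = -3
x₁ = (-4 - (1)(-3) - (2)(-1)) / (-1) = -1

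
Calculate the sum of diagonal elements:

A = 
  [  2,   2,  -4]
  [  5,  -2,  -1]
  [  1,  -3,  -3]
-3

tr(A) = 2 + -2 + -3 = -3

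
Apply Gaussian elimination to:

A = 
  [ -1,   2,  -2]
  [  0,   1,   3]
Row operations:
No row operations needed (already in echelon form).

Resulting echelon form:
REF = 
  [ -1,   2,  -2]
  [  0,   1,   3]

Rank = 2 (number of non-zero pivot rows).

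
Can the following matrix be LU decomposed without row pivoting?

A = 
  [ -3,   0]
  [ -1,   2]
Yes.
A[1,1] = -3 ≠ 0, so Gaussian elimination proceeds without a row swap: multiplier ℓ₂₁ = (-1)/(-3) = 1/3, and U[2,2] = 2 - (1/3)(0) = 2.
L = 
  [  1,   0]
  [1/3,   1]
U = 
  [ -3,   0]
  [  0,   2]
Check row 2 of LU: [(1/3)(-3), (1/3)(0) + 2] = [-1, 2] = row 2 of A ✓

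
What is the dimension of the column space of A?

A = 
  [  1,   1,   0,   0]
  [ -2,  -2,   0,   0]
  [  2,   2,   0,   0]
dim(Col(A)) = 1

Row reduce:
R2 → R2 + (2)·R1
R3 → R3 - (2)·R1
REF = 
  [  1,   1,   0,   0]
  [  0,   0,   0,   0]
  [  0,   0,   0,   0]
Pivot columns: 1 → 1 pivot.
dim(Col(A)) = number of pivot columns = 1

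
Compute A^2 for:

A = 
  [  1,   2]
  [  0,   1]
A² = A·A:
A²[1,1] = (1)(1) + (2)(0) = 1
A²[1,2] = (1)(2) + (2)(1) = 4
A²[2,1] = (0)(1) + (1)(0) = 0
A²[2,2] = (0)(2) + (1)(1) = 1
A² = 
  [  1,   4]
  [  0,   1]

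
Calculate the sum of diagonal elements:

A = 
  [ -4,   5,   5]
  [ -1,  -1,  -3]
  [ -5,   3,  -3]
-8

tr(A) = -4 + -1 + -3 = -8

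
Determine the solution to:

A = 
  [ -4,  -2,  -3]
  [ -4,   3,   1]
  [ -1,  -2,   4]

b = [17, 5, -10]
Row reduce the augmented matrix [A|b]:
R2 → R2 - (1)·R1
R3 → R3 - (1/4)·R1
R3 → R3 + (3/10)·R2
REF = 
  [     -4,      -2,      -3,      17]
  [      0,       5,       4,     -12]
  [      0,       0,  119/20, -357/20]

Back-substitution:
x₃ = (-357/20) / (119/20) = -3
x₂ = (-12 - (4)(-3)) / 5 = 0
x₁ = (17 - (-2)(0) - (-3)(-3)) / (-4) = -2

x = [-2, 0, -3]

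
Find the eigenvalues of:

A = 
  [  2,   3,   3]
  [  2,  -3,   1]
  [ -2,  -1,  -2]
Characteristic polynomial: det(λI - A) = λ³ + 3λ² - 3λ + 4
Testing integer divisors of the constant term: p(-4) = 0, so (λ + 4) is a factor:
p(λ) = (λ + 4)(λ² - λ + 1)
λ² - λ + 1 = 0  ⇒  λ = (1 ± √((-1)² - 4·(1)))/2 = (1 ± √(-3))/2
  = (1 + i√3)/2,  (1 - i√3)/2

λ = -4, (1 + i√3)/2, (1 - i√3)/2  (≈ -4, 0.5 + 0.866i, 0.5 - 0.866i)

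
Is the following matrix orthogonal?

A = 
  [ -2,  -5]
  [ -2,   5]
No

AᵀA = 
  [  8,   0]
  [  0,  50]
≠ I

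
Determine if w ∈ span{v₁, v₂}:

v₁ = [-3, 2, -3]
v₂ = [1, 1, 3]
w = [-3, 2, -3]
Yes

Form the augmented matrix and row-reduce:
[v₁|v₂|w] = 
  [ -3,   1,  -3]
  [  2,   1,   2]
  [ -3,   3,  -3]
R2 → R2 + (2/3)·R1
R3 → R3 - (1)·R1
R3 → R3 - (6/5)·R2
REF = 
  [ -3,   1,  -3]
  [  0, 5/3,   0]
  [  0,   0,   0]

No row of the form [0 0 | nonzero], so the system is consistent. Back-substitution gives c₁ = 1, c₂ = 0: w = (1)·v₁ + (0)·v₂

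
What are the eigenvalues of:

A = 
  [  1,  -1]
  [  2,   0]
λ = (1 + i√7)/2, (1 - i√7)/2  (≈ 0.5 + 1.323i, 0.5 - 1.323i)

tr(A) = 1, det(A) = 2
Characteristic polynomial: λ² - tr(A)λ + det(A) = λ² - λ + 2
λ² - λ + 2 = 0  ⇒  λ = (1 ± √((-1)² - 4·(2)))/2 = (1 ± √(-7))/2
  = (1 + i√7)/2,  (1 - i√7)/2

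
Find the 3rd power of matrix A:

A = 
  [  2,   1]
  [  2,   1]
A² = A·A:
A²[1,1] = (2)(2) + (1)(2) = 6
A²[1,2] = (2)(1) + (1)(1) = 3
A²[2,1] = (2)(2) + (1)(2) = 6
A²[2,2] = (2)(1) + (1)(1) = 3
A² = 
  [  6,   3]
  [  6,   3]

A^3 = A^2·A:
A^3[1,1] = (6)(2) + (3)(2) = 18
A^3[1,2] = (6)(1) + (3)(1) = 9
A^3[2,1] = (6)(2) + (3)(2) = 18
A^3[2,2] = (6)(1) + (3)(1) = 9
A^3 = 
  [ 18,   9]
  [ 18,   9]

Therefore
A^3 = 
  [ 18,   9]
  [ 18,   9]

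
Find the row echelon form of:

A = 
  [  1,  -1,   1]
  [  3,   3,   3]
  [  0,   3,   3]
Row operations:
R2 → R2 - (3)·R1
R3 → R3 - (1/2)·R2

Resulting echelon form:
REF = 
  [  1,  -1,   1]
  [  0,   6,   0]
  [  0,   0,   3]

Rank = 3 (number of non-zero pivot rows).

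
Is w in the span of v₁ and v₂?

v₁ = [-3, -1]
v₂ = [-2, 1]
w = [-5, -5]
Yes

Form the augmented matrix and row-reduce:
[v₁|v₂|w] = 
  [ -3,  -2,  -5]
  [ -1,   1,  -5]
R2 → R2 - (1/3)·R1
REF = 
  [   -3,    -2,    -5]
  [    0,   5/3, -10/3]

No row of the form [0 0 | nonzero], so the system is consistent. Back-substitution gives c₁ = 3, c₂ = -2: w = (3)·v₁ + (-2)·v₂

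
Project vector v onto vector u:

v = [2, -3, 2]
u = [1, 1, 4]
proj_u(v) = [7/18, 7/18, 14/9]

v·u = (2)(1) + (-3)(1) + (2)(4) = 7
u·u = (1)² + (1)² + (4)² = 18
proj_u(v) = (v·u / u·u) × u = (7/18) × u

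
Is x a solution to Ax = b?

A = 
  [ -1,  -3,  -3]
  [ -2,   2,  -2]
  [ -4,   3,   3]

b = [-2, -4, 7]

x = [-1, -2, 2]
No

Ax = [1, -6, 4] ≠ b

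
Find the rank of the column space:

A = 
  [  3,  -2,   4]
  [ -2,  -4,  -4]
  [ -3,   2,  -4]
Row reduce:
R2 → R2 + (2/3)·R1
R3 → R3 + (1)·R1
REF = 
  [    3,    -2,     4]
  [    0, -16/3,  -4/3]
  [    0,     0,     0]
Pivot columns: 1, 2 → 2 pivots.
dim(Col(A)) = number of pivot columns = 2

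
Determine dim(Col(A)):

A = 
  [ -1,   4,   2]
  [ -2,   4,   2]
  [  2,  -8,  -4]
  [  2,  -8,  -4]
Row reduce:
R2 → R2 - (2)·R1
R3 → R3 + (2)·R1
R4 → R4 + (2)·R1
REF = 
  [ -1,   4,   2]
  [  0,  -4,  -2]
  [  0,   0,   0]
  [  0,   0,   0]
Pivot columns: 1, 2 → 2 pivots.
dim(Col(A)) = number of pivot columns = 2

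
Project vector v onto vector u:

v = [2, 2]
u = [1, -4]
proj_u(v) = [-6/17, 24/17]

v·u = (2)(1) + (2)(-4) = -6
u·u = (1)² + (-4)² = 17
proj_u(v) = (v·u / u·u) × u = (-6/17) × u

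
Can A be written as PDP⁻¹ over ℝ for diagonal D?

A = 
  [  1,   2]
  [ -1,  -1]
No

tr(A) = 0, det(A) = 1
Characteristic polynomial: λ² - tr(A)λ + det(A) = λ² + 1
λ² + 1 = 0  ⇒  λ = (0 ± √((0)² - 4·(1)))/2 = (0 ± √(-4))/2
  = i,  -i
Eigenvalues: i, -i  (≈ 0 + 1i, 0 - 1i)
Has complex eigenvalues (not diagonalizable over ℝ).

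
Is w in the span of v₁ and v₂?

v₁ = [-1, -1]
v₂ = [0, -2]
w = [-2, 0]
Yes

Form the augmented matrix and row-reduce:
[v₁|v₂|w] = 
  [ -1,   0,  -2]
  [ -1,  -2,   0]
R2 → R2 - (1)·R1
REF = 
  [ -1,   0,  -2]
  [  0,  -2,   2]

No row of the form [0 0 | nonzero], so the system is consistent. Back-substitution gives c₁ = 2, c₂ = -1: w = (2)·v₁ + (-1)·v₂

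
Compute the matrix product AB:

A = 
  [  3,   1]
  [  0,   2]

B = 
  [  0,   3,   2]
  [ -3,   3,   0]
A is 2×2 and B is 2×3, so AB is 2×3. Each entry is (row of A)·(column of B):
AB[1,1] = (3)(0) + (1)(-3) = -3
AB[1,2] = (3)(3) + (1)(3) = 12
AB[1,3] = (3)(2) + (1)(0) = 6
AB[2,1] = (0)(0) + (2)(-3) = -6
AB[2,2] = (0)(3) + (2)(3) = 6
AB[2,3] = (0)(2) + (2)(0) = 0

AB = 
  [ -3,  12,   6]
  [ -6,   6,   0]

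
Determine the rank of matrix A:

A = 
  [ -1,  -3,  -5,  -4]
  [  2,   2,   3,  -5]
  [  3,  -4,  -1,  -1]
rank(A) = 3

Row reduce:
R2 → R2 + (2)·R1
R3 → R3 + (3)·R1
R3 → R3 - (13/4)·R2
REF = 
  [   -1,    -3,    -5,    -4]
  [    0,    -4,    -7,   -13]
  [    0,     0,  27/4, 117/4]
Pivot columns: 1, 2, 3 → 3 pivots.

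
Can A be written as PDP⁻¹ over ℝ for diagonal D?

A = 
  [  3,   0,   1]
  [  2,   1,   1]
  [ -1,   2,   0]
Yes

Characteristic polynomial: det(λI - A) = λ³ - 4λ² + 2λ + 1
Testing integer divisors of the constant term: p(1) = 0, so (λ - 1) is a factor:
p(λ) = (λ - 1)(λ² - 3λ - 1)
λ² - 3λ - 1 = 0  ⇒  λ = (3 ± √((-3)² - 4·(-1)))/2 = (3 ± √(13))/2
  = (3 + √13)/2,  (3 - √13)/2
Eigenvalues: 1, (3 + √13)/2, (3 - √13)/2  (≈ 1, 3.303, -0.3028)
The two irrational eigenvalues are distinct (simple), so each has alg. mult. = geom. mult. = 1.
λ=1: alg. mult. = 1, geom. mult. = 3 - rank(A - (1)I) = 3 - 2 = 1
Sum of geometric multiplicities equals n, so A has n independent eigenvectors.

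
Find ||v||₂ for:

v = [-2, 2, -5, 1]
5.831

||v||₂ = √((-2)² + (2)² + (-5)² + (1)²) = √34 = 5.831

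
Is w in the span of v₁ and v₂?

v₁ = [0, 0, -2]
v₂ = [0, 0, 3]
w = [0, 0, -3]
Yes

Form the augmented matrix and row-reduce:
[v₁|v₂|w] = 
  [  0,   0,   0]
  [  0,   0,   0]
  [ -2,   3,  -3]
Swap R1 ↔ R3
REF = 
  [ -2,   3,  -3]
  [  0,   0,   0]
  [  0,   0,   0]

No row of the form [0 0 | nonzero], so the system is consistent. Back-substitution gives c₁ = 3/2, c₂ = 0: w = (3/2)·v₁ + (0)·v₂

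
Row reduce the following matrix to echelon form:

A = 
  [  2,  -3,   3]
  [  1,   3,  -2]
Row operations:
R2 → R2 - (1/2)·R1

Resulting echelon form:
REF = 
  [   2,   -3,    3]
  [   0,  9/2, -7/2]

Rank = 2 (number of non-zero pivot rows).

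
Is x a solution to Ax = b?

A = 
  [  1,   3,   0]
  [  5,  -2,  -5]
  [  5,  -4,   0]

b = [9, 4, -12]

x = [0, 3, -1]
No

Ax = [9, -1, -12] ≠ b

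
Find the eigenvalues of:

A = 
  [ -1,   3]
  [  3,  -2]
λ = (-3 + √37)/2, (-3 - √37)/2  (≈ 1.541, -4.541)

tr(A) = -3, det(A) = -7
Characteristic polynomial: λ² - tr(A)λ + det(A) = λ² + 3λ - 7
λ² + 3λ - 7 = 0  ⇒  λ = (-3 ± √((3)² - 4·(-7)))/2 = (-3 ± √(37))/2
  = (-3 + √37)/2,  (-3 - √37)/2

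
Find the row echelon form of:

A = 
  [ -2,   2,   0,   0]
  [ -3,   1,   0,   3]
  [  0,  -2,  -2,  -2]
Row operations:
R2 → R2 - (3/2)·R1
R3 → R3 - (1)·R2

Resulting echelon form:
REF = 
  [ -2,   2,   0,   0]
  [  0,  -2,   0,   3]
  [  0,   0,  -2,  -5]

Rank = 3 (number of non-zero pivot rows).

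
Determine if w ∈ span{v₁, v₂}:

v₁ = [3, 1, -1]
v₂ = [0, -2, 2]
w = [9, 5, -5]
Yes

Form the augmented matrix and row-reduce:
[v₁|v₂|w] = 
  [  3,   0,   9]
  [  1,  -2,   5]
  [ -1,   2,  -5]
R2 → R2 - (1/3)·R1
R3 → R3 + (1/3)·R1
R3 → R3 + (1)·R2
REF = 
  [  3,   0,   9]
  [  0,  -2,   2]
  [  0,   0,   0]

No row of the form [0 0 | nonzero], so the system is consistent. Back-substitution gives c₁ = 3, c₂ = -1: w = (3)·v₁ + (-1)·v₂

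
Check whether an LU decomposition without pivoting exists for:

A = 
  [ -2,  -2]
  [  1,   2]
Yes.
A[1,1] = -2 ≠ 0, so Gaussian elimination proceeds without a row swap: multiplier ℓ₂₁ = (1)/(-2) = -1/2, and U[2,2] = 2 - (-1/2)(-2) = 1.
L = 
  [   1,    0]
  [-1/2,    1]
U = 
  [ -2,  -2]
  [  0,   1]
Check row 2 of LU: [(-1/2)(-2), (-1/2)(-2) + 1] = [1, 2] = row 2 of A ✓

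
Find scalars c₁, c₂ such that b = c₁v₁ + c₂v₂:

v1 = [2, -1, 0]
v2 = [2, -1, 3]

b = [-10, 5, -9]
c1 = -2, c2 = -3

b = -2·v1 + -3·v2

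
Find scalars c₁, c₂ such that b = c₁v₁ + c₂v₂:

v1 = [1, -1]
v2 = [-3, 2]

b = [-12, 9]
c1 = -3, c2 = 3

b = -3·v1 + 3·v2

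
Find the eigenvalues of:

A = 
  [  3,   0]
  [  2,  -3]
λ = 3, -3

tr(A) = 0, det(A) = -9
Characteristic polynomial: λ² - tr(A)λ + det(A) = λ² - 9
λ² - 9 = (λ + 3)(λ - 3)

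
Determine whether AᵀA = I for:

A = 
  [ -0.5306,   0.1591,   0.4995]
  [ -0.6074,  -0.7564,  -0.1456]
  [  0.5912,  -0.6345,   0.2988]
No

AᵀA = 
  [  1,  -0.0001,   0.0001]
  [ -0.0001,   1,   0]
  [  0.0001,   0,   0.3600]
≠ I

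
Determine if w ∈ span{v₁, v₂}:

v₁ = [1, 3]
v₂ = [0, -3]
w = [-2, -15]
Yes

Form the augmented matrix and row-reduce:
[v₁|v₂|w] = 
  [  1,   0,  -2]
  [  3,  -3, -15]
R2 → R2 - (3)·R1
REF = 
  [  1,   0,  -2]
  [  0,  -3,  -9]

No row of the form [0 0 | nonzero], so the system is consistent. Back-substitution gives c₁ = -2, c₂ = 3: w = (-2)·v₁ + (3)·v₂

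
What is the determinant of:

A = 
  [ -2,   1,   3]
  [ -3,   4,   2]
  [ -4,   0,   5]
15

Cofactor expansion along row 1:
det(A) = (-2)·((4)(5) - (2)(0)) - (1)·((-3)(5) - (2)(-4)) + (3)·((-3)(0) - (4)(-4))
  = (-2)(20) - (1)(-7) + (3)(16)
  = 15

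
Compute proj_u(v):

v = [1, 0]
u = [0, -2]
proj_u(v) = [0, 0]

v·u = (1)(0) + (0)(-2) = 0
u·u = (0)² + (-2)² = 4
proj_u(v) = (v·u / u·u) × u = (0/4) × u = (0) × u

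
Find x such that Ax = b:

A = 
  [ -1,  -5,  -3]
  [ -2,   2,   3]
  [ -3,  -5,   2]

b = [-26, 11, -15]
x = [2, 3, 3]

Row reduce the augmented matrix [A|b]:
R2 → R2 - (2)·R1
R3 → R3 - (3)·R1
R3 → R3 - (5/6)·R2
REF = 
  [  -1,   -5,   -3,  -26]
  [   0,   12,    9,   63]
  [   0,    0,  7/2, 21/2]

Back-substitution:
x₃ = (21/2) / (7/2) = 3
x₂ = (63 - (9)(3)) / 12 = 3
x₁ = (-26 - (-5)(3) - (-3)(3)) / (-1) = 2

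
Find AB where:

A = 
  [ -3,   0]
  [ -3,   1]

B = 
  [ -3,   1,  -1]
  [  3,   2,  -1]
A is 2×2 and B is 2×3, so AB is 2×3. Each entry is (row of A)·(column of B):
AB[1,1] = (-3)(-3) + (0)(3) = 9
AB[1,2] = (-3)(1) + (0)(2) = -3
AB[1,3] = (-3)(-1) + (0)(-1) = 3
AB[2,1] = (-3)(-3) + (1)(3) = 12
AB[2,2] = (-3)(1) + (1)(2) = -1
AB[2,3] = (-3)(-1) + (1)(-1) = 2

AB = 
  [  9,  -3,   3]
  [ 12,  -1,   2]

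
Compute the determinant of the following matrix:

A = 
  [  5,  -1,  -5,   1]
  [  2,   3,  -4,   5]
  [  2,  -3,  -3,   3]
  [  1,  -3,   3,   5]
Cofactor expansion along row 1: det(A) = a₁₁M₁₁ - a₁₂M₁₂ + a₁₃M₁₃ - a₁₄M₁₄

M₁₁ = det[[3, -4, 5]; [-3, -3, 3]; [-3, 3, 5]]
  = (3)·((-3)(5) - (3)(3)) - (-4)·((-3)(5) - (3)(-3)) + (5)·((-3)(3) - (-3)(-3))
  = (3)(-24) - (-4)(-6) + (5)(-18)
  = -186
M₁₂ = det[[2, -4, 5]; [2, -3, 3]; [1, 3, 5]]
  = (2)·((-3)(5) - (3)(3)) - (-4)·((2)(5) - (3)(1)) + (5)·((2)(3) - (-3)(1))
  = (2)(-24) - (-4)(7) + (5)(9)
  = 25
M₁₃ = det[[2, 3, 5]; [2, -3, 3]; [1, -3, 5]]
  = (2)·((-3)(5) - (3)(-3)) - (3)·((2)(5) - (3)(1)) + (5)·((2)(-3) - (-3)(1))
  = (2)(-6) - (3)(7) + (5)(-3)
  = -48
M₁₄ = det[[2, 3, -4]; [2, -3, -3]; [1, -3, 3]]
  = (2)·((-3)(3) - (-3)(-3)) - (3)·((2)(3) - (-3)(1)) + (-4)·((2)(-3) - (-3)(1))
  = (2)(-18) - (3)(9) + (-4)(-3)
  = -51

det(A) = (5)(-186) - (-1)(25) + (-5)(-48) - (1)(-51) = -614

det(A) = -614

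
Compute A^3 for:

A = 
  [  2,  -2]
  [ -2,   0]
A^3 = 
  [ 24, -16]
  [-16,   8]

A² = A·A:
A²[1,1] = (2)(2) + (-2)(-2) = 8
A²[1,2] = (2)(-2) + (-2)(0) = -4
A²[2,1] = (-2)(2) + (0)(-2) = -4
A²[2,2] = (-2)(-2) + (0)(0) = 4
A² = 
  [  8,  -4]
  [ -4,   4]

A^3 = A^2·A:
A^3[1,1] = (8)(2) + (-4)(-2) = 24
A^3[1,2] = (8)(-2) + (-4)(0) = -16
A^3[2,1] = (-4)(2) + (4)(-2) = -16
A^3[2,2] = (-4)(-2) + (4)(0) = 8
A^3 = 
  [ 24, -16]
  [-16,   8]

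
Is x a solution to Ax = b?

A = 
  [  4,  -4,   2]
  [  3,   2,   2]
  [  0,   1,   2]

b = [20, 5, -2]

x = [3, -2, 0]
Yes

Ax = [20, 5, -2] = b ✓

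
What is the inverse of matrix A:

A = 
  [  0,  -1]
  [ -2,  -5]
det(A) = (0)(-5) - (-1)(-2) = -2
For a 2×2 matrix, A⁻¹ = (1/det(A)) · [[d, -b], [-c, a]]
    = (-1/2) · [[-5, 1], [2, 0]]

A⁻¹ = 
  [ 5/2, -1/2]
  [  -1,    0]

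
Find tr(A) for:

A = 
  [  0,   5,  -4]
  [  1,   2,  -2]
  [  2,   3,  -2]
0

tr(A) = 0 + 2 + -2 = 0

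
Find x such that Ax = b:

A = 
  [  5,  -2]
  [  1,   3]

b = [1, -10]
x = [-1, -3]

Row reduce the augmented matrix [A|b]:
R2 → R2 - (1/5)·R1
REF = 
  [    5,    -2,     1]
  [    0,  17/5, -51/5]

Back-substitution:
x₂ = (-51/5) / (17/5) = -3
x₁ = (1 - (-2)(-3)) / 5 = -1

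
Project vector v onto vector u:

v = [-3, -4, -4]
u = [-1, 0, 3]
v·u = (-3)(-1) + (-4)(0) + (-4)(3) = -9
u·u = (-1)² + (0)² + (3)² = 10
proj_u(v) = (v·u / u·u) × u = (-9/10) × u

proj_u(v) = [9/10, 0, -27/10]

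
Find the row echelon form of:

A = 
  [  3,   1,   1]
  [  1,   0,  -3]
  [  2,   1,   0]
Row operations:
R2 → R2 - (1/3)·R1
R3 → R3 - (2/3)·R1
R3 → R3 + (1)·R2

Resulting echelon form:
REF = 
  [    3,     1,     1]
  [    0,  -1/3, -10/3]
  [    0,     0,    -4]

Rank = 3 (number of non-zero pivot rows).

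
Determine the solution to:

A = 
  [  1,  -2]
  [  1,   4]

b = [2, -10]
Row reduce the augmented matrix [A|b]:
R2 → R2 - (1)·R1
REF = 
  [  1,  -2,   2]
  [  0,   6, -12]

Back-substitution:
x₂ = (-12) / 6 = -2
x₁ = (2 - (-2)(-2)) / 1 = -2

x = [-2, -2]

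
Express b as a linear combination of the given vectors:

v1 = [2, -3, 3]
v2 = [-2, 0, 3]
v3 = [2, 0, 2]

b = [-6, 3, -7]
c1 = -1, c2 = 0, c3 = -2

b = -1·v1 + 0·v2 + -2·v3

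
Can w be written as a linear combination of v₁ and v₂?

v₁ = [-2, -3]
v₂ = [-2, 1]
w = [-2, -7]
Yes

Form the augmented matrix and row-reduce:
[v₁|v₂|w] = 
  [ -2,  -2,  -2]
  [ -3,   1,  -7]
R2 → R2 - (3/2)·R1
REF = 
  [ -2,  -2,  -2]
  [  0,   4,  -4]

No row of the form [0 0 | nonzero], so the system is consistent. Back-substitution gives c₁ = 2, c₂ = -1: w = (2)·v₁ + (-1)·v₂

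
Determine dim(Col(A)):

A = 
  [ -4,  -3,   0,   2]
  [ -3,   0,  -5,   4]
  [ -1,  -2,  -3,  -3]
Row reduce:
R2 → R2 - (3/4)·R1
R3 → R3 - (1/4)·R1
R3 → R3 + (5/9)·R2
REF = 
  [   -4,    -3,     0,     2]
  [    0,   9/4,    -5,   5/2]
  [    0,     0, -52/9, -19/9]
Pivot columns: 1, 2, 3 → 3 pivots.
dim(Col(A)) = number of pivot columns = 3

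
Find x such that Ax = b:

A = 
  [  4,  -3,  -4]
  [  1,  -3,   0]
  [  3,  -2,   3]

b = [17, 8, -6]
x = [-1, -3, -3]

Row reduce the augmented matrix [A|b]:
R2 → R2 - (1/4)·R1
R3 → R3 - (3/4)·R1
R3 → R3 + (1/9)·R2
REF = 
  [    4,    -3,    -4,    17]
  [    0,  -9/4,     1,  15/4]
  [    0,     0,  55/9, -55/3]

Back-substitution:
x₃ = (-55/3) / (55/9) = -3
x₂ = (15/4 - (1)(-3)) / (-9/4) = -3
x₁ = (17 - (-3)(-3) - (-4)(-3)) / 4 = -1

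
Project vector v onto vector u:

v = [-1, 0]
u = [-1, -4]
proj_u(v) = [-1/17, -4/17]

v·u = (-1)(-1) + (0)(-4) = 1
u·u = (-1)² + (-4)² = 17
proj_u(v) = (v·u / u·u) × u = (1/17) × u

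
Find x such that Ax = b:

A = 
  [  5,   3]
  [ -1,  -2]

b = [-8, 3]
Row reduce the augmented matrix [A|b]:
R2 → R2 + (1/5)·R1
REF = 
  [   5,    3,   -8]
  [   0, -7/5,  7/5]

Back-substitution:
x₂ = (7/5) / (-7/5) = -1
x₁ = (-8 - (3)(-1)) / 5 = -1

x = [-1, -1]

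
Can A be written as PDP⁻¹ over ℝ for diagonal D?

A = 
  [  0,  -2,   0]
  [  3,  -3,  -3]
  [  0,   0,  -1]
No

Characteristic polynomial: det(λI - A) = λ³ + 4λ² + 9λ + 6
Testing integer divisors of the constant term: p(-1) = 0, so (λ + 1) is a factor:
p(λ) = (λ + 1)(λ² + 3λ + 6)
λ² + 3λ + 6 = 0  ⇒  λ = (-3 ± √((3)² - 4·(6)))/2 = (-3 ± √(-15))/2
  = (-3 + i√15)/2,  (-3 - i√15)/2
Eigenvalues: -1, (-3 + i√15)/2, (-3 - i√15)/2  (≈ -1, -1.5 + 1.936i, -1.5 - 1.936i)
Has complex eigenvalues (not diagonalizable over ℝ).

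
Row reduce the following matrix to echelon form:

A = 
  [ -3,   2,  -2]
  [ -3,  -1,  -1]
Row operations:
R2 → R2 - (1)·R1

Resulting echelon form:
REF = 
  [ -3,   2,  -2]
  [  0,  -3,   1]

Rank = 2 (number of non-zero pivot rows).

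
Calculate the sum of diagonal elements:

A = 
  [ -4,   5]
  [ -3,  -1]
-5

tr(A) = -4 + -1 = -5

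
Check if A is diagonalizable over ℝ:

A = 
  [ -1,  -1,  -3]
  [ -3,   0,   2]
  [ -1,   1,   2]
Yes

Characteristic polynomial: det(λI - A) = λ³ - λ² - 10λ - 7
By the rational root theorem any rational root is an integer dividing 7; none of those is a root, so p(λ) has no rational roots and hence (being an irreducible cubic) no repeated roots.
Discriminant of the cubic: Δ = 1489
Δ > 0 ⇒ three distinct real eigenvalues: λ ≈ -2.142, -0.8238, 3.966
Three distinct real eigenvalues, so A has 3 independent eigenvectors.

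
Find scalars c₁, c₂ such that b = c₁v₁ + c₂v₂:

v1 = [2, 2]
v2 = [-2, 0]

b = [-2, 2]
c1 = 1, c2 = 2

b = 1·v1 + 2·v2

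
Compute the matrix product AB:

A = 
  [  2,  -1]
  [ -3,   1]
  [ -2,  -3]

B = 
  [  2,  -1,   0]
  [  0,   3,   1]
A is 3×2 and B is 2×3, so AB is 3×3. Each entry is (row of A)·(column of B):
AB[1,1] = (2)(2) + (-1)(0) = 4
AB[1,2] = (2)(-1) + (-1)(3) = -5
AB[1,3] = (2)(0) + (-1)(1) = -1
AB[2,1] = (-3)(2) + (1)(0) = -6
AB[2,2] = (-3)(-1) + (1)(3) = 6
AB[2,3] = (-3)(0) + (1)(1) = 1
AB[3,1] = (-2)(2) + (-3)(0) = -4
AB[3,2] = (-2)(-1) + (-3)(3) = -7
AB[3,3] = (-2)(0) + (-3)(1) = -3

AB = 
  [  4,  -5,  -1]
  [ -6,   6,   1]
  [ -4,  -7,  -3]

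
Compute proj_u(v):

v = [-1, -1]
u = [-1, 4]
proj_u(v) = [3/17, -12/17]

v·u = (-1)(-1) + (-1)(4) = -3
u·u = (-1)² + (4)² = 17
proj_u(v) = (v·u / u·u) × u = (-3/17) × u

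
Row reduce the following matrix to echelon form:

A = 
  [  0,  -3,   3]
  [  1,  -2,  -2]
Row operations:
Swap R1 ↔ R2

Resulting echelon form:
REF = 
  [  1,  -2,  -2]
  [  0,  -3,   3]

Rank = 2 (number of non-zero pivot rows).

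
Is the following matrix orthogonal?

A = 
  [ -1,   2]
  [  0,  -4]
No

AᵀA = 
  [  1,  -2]
  [ -2,  20]
≠ I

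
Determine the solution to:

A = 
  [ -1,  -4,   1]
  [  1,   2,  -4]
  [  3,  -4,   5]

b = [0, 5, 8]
x = [3, -1, -1]

Row reduce the augmented matrix [A|b]:
R2 → R2 + (1)·R1
R3 → R3 + (3)·R1
R3 → R3 - (8)·R2
REF = 
  [ -1,  -4,   1,   0]
  [  0,  -2,  -3,   5]
  [  0,   0,  32, -32]

Back-substitution:
x₃ = (-32) / 32 = -1
x₂ = (5 - (-3)(-1)) / (-2) = -1
x₁ = (0 - (-4)(-1) - (1)(-1)) / (-1) = 3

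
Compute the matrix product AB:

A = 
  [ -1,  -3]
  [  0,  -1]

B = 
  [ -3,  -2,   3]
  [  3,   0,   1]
A is 2×2 and B is 2×3, so AB is 2×3. Each entry is (row of A)·(column of B):
AB[1,1] = (-1)(-3) + (-3)(3) = -6
AB[1,2] = (-1)(-2) + (-3)(0) = 2
AB[1,3] = (-1)(3) + (-3)(1) = -6
AB[2,1] = (0)(-3) + (-1)(3) = -3
AB[2,2] = (0)(-2) + (-1)(0) = 0
AB[2,3] = (0)(3) + (-1)(1) = -1

AB = 
  [ -6,   2,  -6]
  [ -3,   0,  -1]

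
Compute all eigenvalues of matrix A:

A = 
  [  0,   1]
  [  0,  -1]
tr(A) = -1, det(A) = 0
Characteristic polynomial: λ² - tr(A)λ + det(A) = λ² + λ
λ² + λ = λ(λ + 1)

λ = 0, -1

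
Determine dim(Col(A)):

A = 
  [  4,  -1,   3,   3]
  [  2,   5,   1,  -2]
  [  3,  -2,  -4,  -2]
dim(Col(A)) = 3

Row reduce:
R2 → R2 - (1/2)·R1
R3 → R3 - (3/4)·R1
R3 → R3 + (5/22)·R2
REF = 
  [      4,      -1,       3,       3]
  [      0,    11/2,    -1/2,    -7/2]
  [      0,       0,  -70/11, -111/22]
Pivot columns: 1, 2, 3 → 3 pivots.
dim(Col(A)) = number of pivot columns = 3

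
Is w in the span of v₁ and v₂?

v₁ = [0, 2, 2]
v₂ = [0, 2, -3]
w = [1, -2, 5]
No

Form the augmented matrix and row-reduce:
[v₁|v₂|w] = 
  [  0,   0,   1]
  [  2,   2,  -2]
  [  2,  -3,   5]
Swap R1 ↔ R2
R3 → R3 - (1)·R1
Swap R2 ↔ R3
REF = 
  [  2,   2,  -2]
  [  0,  -5,   7]
  [  0,   0,   1]

Row 3 reads [0 0 | 1], i.e. 0 = 1, so the system is inconsistent and w ∉ span{v₁, v₂}.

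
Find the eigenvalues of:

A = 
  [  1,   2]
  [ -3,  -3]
tr(A) = -2, det(A) = 3
Characteristic polynomial: λ² - tr(A)λ + det(A) = λ² + 2λ + 3
λ² + 2λ + 3 = 0  ⇒  λ = (-2 ± √((2)² - 4·(3)))/2 = (-2 ± √(-8))/2
  = -1 + i√2,  -1 - i√2

λ = -1 + i√2, -1 - i√2  (≈ -1 + 1.414i, -1 - 1.414i)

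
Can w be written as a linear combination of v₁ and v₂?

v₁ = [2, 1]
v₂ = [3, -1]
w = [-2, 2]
Yes

Form the augmented matrix and row-reduce:
[v₁|v₂|w] = 
  [  2,   3,  -2]
  [  1,  -1,   2]
R2 → R2 - (1/2)·R1
REF = 
  [   2,    3,   -2]
  [   0, -5/2,    3]

No row of the form [0 0 | nonzero], so the system is consistent. Back-substitution gives c₁ = 4/5, c₂ = -6/5: w = (4/5)·v₁ + (-6/5)·v₂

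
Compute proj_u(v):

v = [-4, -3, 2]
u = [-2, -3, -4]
v·u = (-4)(-2) + (-3)(-3) + (2)(-4) = 9
u·u = (-2)² + (-3)² + (-4)² = 29
proj_u(v) = (v·u / u·u) × u = (9/29) × u

proj_u(v) = [-18/29, -27/29, -36/29]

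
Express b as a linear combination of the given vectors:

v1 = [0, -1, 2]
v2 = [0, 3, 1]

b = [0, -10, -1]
c1 = 1, c2 = -3

b = 1·v1 + -3·v2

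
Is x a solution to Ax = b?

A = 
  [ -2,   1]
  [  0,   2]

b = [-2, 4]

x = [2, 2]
Yes

Ax = [-2, 4] = b ✓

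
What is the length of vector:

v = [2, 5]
5.385

||v||₂ = √((2)² + (5)²) = √29 = 5.385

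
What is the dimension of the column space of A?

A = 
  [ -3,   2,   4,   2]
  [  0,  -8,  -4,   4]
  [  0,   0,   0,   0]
dim(Col(A)) = 2

Row reduce:
(no row operations needed)
REF = 
  [ -3,   2,   4,   2]
  [  0,  -8,  -4,   4]
  [  0,   0,   0,   0]
Pivot columns: 1, 2 → 2 pivots.
dim(Col(A)) = number of pivot columns = 2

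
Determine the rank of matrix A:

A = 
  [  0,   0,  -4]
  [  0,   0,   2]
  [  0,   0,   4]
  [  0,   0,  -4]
rank(A) = 1

Row reduce:
R2 → R2 + (1/2)·R1
R3 → R3 + (1)·R1
R4 → R4 - (1)·R1
REF = 
  [  0,   0,  -4]
  [  0,   0,   0]
  [  0,   0,   0]
  [  0,   0,   0]
Pivot columns: 3 → 1 pivot.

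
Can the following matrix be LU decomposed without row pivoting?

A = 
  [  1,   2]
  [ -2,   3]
Yes.
A[1,1] = 1 ≠ 0, so Gaussian elimination proceeds without a row swap: multiplier ℓ₂₁ = (-2)/(1) = -2, and U[2,2] = 3 - (-2)(2) = 7.
L = 
  [  1,   0]
  [ -2,   1]
U = 
  [  1,   2]
  [  0,   7]
Check row 2 of LU: [(-2)(1), (-2)(2) + 7] = [-2, 3] = row 2 of A ✓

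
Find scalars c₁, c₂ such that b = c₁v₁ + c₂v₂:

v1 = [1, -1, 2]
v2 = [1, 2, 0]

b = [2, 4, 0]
c1 = 0, c2 = 2

b = 0·v1 + 2·v2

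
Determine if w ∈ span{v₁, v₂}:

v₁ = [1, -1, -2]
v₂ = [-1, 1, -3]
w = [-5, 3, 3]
No

Form the augmented matrix and row-reduce:
[v₁|v₂|w] = 
  [  1,  -1,  -5]
  [ -1,   1,   3]
  [ -2,  -3,   3]
R2 → R2 + (1)·R1
R3 → R3 + (2)·R1
Swap R2 ↔ R3
REF = 
  [  1,  -1,  -5]
  [  0,  -5,  -7]
  [  0,   0,  -2]

Row 3 reads [0 0 | -2], i.e. 0 = -2, so the system is inconsistent and w ∉ span{v₁, v₂}.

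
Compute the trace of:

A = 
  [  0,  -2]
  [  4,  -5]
-5

tr(A) = 0 + -5 = -5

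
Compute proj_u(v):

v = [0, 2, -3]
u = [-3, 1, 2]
proj_u(v) = [6/7, -2/7, -4/7]

v·u = (0)(-3) + (2)(1) + (-3)(2) = -4
u·u = (-3)² + (1)² + (2)² = 14
proj_u(v) = (v·u / u·u) × u = (-4/14) × u = (-2/7) × u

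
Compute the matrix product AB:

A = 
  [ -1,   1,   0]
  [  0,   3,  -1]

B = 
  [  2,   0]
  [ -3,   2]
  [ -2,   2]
AB = 
  [ -5,   2]
  [ -7,   4]

A is 2×3 and B is 3×2, so AB is 2×2. Each entry is (row of A)·(column of B):
AB[1,1] = (-1)(2) + (1)(-3) + (0)(-2) = -5
AB[1,2] = (-1)(0) + (1)(2) + (0)(2) = 2
AB[2,1] = (0)(2) + (3)(-3) + (-1)(-2) = -7
AB[2,2] = (0)(0) + (3)(2) + (-1)(2) = 4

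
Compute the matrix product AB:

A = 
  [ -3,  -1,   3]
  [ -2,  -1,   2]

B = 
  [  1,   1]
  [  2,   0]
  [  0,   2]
AB = 
  [ -5,   3]
  [ -4,   2]

A is 2×3 and B is 3×2, so AB is 2×2. Each entry is (row of A)·(column of B):
AB[1,1] = (-3)(1) + (-1)(2) + (3)(0) = -5
AB[1,2] = (-3)(1) + (-1)(0) + (3)(2) = 3
AB[2,1] = (-2)(1) + (-1)(2) + (2)(0) = -4
AB[2,2] = (-2)(1) + (-1)(0) + (2)(2) = 2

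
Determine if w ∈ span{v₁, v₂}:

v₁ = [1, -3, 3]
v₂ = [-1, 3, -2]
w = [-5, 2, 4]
No

Form the augmented matrix and row-reduce:
[v₁|v₂|w] = 
  [  1,  -1,  -5]
  [ -3,   3,   2]
  [  3,  -2,   4]
R2 → R2 + (3)·R1
R3 → R3 - (3)·R1
Swap R2 ↔ R3
REF = 
  [  1,  -1,  -5]
  [  0,   1,  19]
  [  0,   0, -13]

Row 3 reads [0 0 | -13], i.e. 0 = -13, so the system is inconsistent and w ∉ span{v₁, v₂}.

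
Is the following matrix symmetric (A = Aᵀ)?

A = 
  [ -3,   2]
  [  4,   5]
No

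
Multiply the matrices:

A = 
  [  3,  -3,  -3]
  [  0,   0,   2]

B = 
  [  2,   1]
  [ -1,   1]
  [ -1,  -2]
AB = 
  [ 12,   6]
  [ -2,  -4]

A is 2×3 and B is 3×2, so AB is 2×2. Each entry is (row of A)·(column of B):
AB[1,1] = (3)(2) + (-3)(-1) + (-3)(-1) = 12
AB[1,2] = (3)(1) + (-3)(1) + (-3)(-2) = 6
AB[2,1] = (0)(2) + (0)(-1) + (2)(-1) = -2
AB[2,2] = (0)(1) + (0)(1) + (2)(-2) = -4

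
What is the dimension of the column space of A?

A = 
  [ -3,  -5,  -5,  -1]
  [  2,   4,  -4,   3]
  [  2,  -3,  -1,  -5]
Row reduce:
R2 → R2 + (2/3)·R1
R3 → R3 + (2/3)·R1
R3 → R3 + (19/2)·R2
REF = 
  [   -3,    -5,    -5,    -1]
  [    0,   2/3, -22/3,   7/3]
  [    0,     0,   -74,  33/2]
Pivot columns: 1, 2, 3 → 3 pivots.
dim(Col(A)) = number of pivot columns = 3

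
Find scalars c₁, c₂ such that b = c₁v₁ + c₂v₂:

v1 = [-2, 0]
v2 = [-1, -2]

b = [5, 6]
c1 = -1, c2 = -3

b = -1·v1 + -3·v2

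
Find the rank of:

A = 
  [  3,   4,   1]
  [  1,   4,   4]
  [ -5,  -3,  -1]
rank(A) = 3

Row reduce:
R2 → R2 - (1/3)·R1
R3 → R3 + (5/3)·R1
R3 → R3 - (11/8)·R2
REF = 
  [    3,     4,     1]
  [    0,   8/3,  11/3]
  [    0,     0, -35/8]
Pivot columns: 1, 2, 3 → 3 pivots.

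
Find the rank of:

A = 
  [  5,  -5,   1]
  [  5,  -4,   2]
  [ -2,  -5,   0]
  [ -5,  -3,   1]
Row reduce:
R2 → R2 - (1)·R1
R3 → R3 + (2/5)·R1
R4 → R4 + (1)·R1
R3 → R3 + (7)·R2
R4 → R4 + (8)·R2
R4 → R4 - (50/37)·R3
REF = 
  [   5,   -5,    1]
  [   0,    1,    1]
  [   0,    0, 37/5]
  [   0,    0,    0]
Pivot columns: 1, 2, 3 → 3 pivots.

rank(A) = 3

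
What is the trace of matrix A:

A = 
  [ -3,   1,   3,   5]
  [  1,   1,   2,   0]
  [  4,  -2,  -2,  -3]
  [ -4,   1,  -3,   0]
-4

tr(A) = -3 + 1 + -2 + 0 = -4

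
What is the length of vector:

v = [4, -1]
4.123

||v||₂ = √((4)² + (-1)²) = √17 = 4.123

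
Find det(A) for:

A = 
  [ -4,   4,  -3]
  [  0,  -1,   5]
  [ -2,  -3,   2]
-86

Cofactor expansion along row 1:
det(A) = (-4)·((-1)(2) - (5)(-3)) - (4)·((0)(2) - (5)(-2)) + (-3)·((0)(-3) - (-1)(-2))
  = (-4)(13) - (4)(10) + (-3)(-2)
  = -86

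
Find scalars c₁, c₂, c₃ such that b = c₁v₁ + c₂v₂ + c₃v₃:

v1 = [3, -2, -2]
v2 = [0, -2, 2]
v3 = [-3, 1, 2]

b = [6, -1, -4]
c1 = -1, c2 = 0, c3 = -3

b = -1·v1 + 0·v2 + -3·v3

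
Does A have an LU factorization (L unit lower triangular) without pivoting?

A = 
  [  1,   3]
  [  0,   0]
Yes.
A[1,1] = 1 ≠ 0, so Gaussian elimination proceeds without a row swap: multiplier ℓ₂₁ = (0)/(1) = 0, and U[2,2] = 0 - (0)(3) = 0.
L = 
  [  1,   0]
  [  0,   1]
U = 
  [  1,   3]
  [  0,   0]
Check row 2 of LU: [(0)(1), (0)(3) + 0] = [0, 0] = row 2 of A ✓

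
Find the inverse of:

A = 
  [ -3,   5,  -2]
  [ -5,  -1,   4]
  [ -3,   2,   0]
det(A) = (-3)·((-1)(0) - (4)(2)) - (5)·((-5)(0) - (4)(-3)) + (-2)·((-5)(2) - (-1)(-3))
  = (-3)(-8) - (5)(12) + (-2)(-13)
  = -10
det(A) = -10 ≠ 0, so A is invertible.

Cofactors Cᵢⱼ = (-1)ⁱ⁺ʲ·Mᵢⱼ:
C = 
  [ -8, -12, -13]
  [ -4,  -6,  -9]
  [ 18,  22,  28]

adj(A) = Cᵀ:
adj(A) = 
  [ -8,  -4,  18]
  [-12,  -6,  22]
  [-13,  -9,  28]

A⁻¹ = (-1/10) · adj(A):
A⁻¹ = 
  [  4/5,   2/5,  -9/5]
  [  6/5,   3/5, -11/5]
  [13/10,  9/10, -14/5]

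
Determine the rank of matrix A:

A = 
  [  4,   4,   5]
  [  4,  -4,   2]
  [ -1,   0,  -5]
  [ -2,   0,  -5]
Row reduce:
R2 → R2 - (1)·R1
R3 → R3 + (1/4)·R1
R4 → R4 + (1/2)·R1
R3 → R3 + (1/8)·R2
R4 → R4 + (1/4)·R2
R4 → R4 - (26/33)·R3
REF = 
  [    4,     4,     5]
  [    0,    -8,    -3]
  [    0,     0, -33/8]
  [    0,     0,     0]
Pivot columns: 1, 2, 3 → 3 pivots.

rank(A) = 3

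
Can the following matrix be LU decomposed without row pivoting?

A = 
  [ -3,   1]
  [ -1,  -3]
Yes.
A[1,1] = -3 ≠ 0, so Gaussian elimination proceeds without a row swap: multiplier ℓ₂₁ = (-1)/(-3) = 1/3, and U[2,2] = -3 - (1/3)(1) = -10/3.
L = 
  [  1,   0]
  [1/3,   1]
U = 
  [   -3,     1]
  [    0, -10/3]
Check row 2 of LU: [(1/3)(-3), (1/3)(1) + (-10/3)] = [-1, -3] = row 2 of A ✓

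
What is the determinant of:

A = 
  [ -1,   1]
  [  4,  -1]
For a 2×2 matrix, det = ad - bc = (-1)(-1) - (1)(4) = -3

det(A) = -3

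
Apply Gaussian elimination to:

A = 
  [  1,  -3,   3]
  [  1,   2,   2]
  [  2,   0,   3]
Row operations:
R2 → R2 - (1)·R1
R3 → R3 - (2)·R1
R3 → R3 - (6/5)·R2

Resulting echelon form:
REF = 
  [   1,   -3,    3]
  [   0,    5,   -1]
  [   0,    0, -9/5]

Rank = 3 (number of non-zero pivot rows).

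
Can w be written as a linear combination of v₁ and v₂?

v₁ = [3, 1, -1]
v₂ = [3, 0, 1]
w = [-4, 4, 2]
No

Form the augmented matrix and row-reduce:
[v₁|v₂|w] = 
  [  3,   3,  -4]
  [  1,   0,   4]
  [ -1,   1,   2]
R2 → R2 - (1/3)·R1
R3 → R3 + (1/3)·R1
R3 → R3 + (2)·R2
REF = 
  [   3,    3,   -4]
  [   0,   -1, 16/3]
  [   0,    0, 34/3]

Row 3 reads [0 0 | 34/3], i.e. 0 = 34/3, so the system is inconsistent and w ∉ span{v₁, v₂}.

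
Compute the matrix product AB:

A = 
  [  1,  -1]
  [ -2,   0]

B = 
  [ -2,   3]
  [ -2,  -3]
A is 2×2 and B is 2×2, so AB is 2×2. Each entry is (row of A)·(column of B):
AB[1,1] = (1)(-2) + (-1)(-2) = 0
AB[1,2] = (1)(3) + (-1)(-3) = 6
AB[2,1] = (-2)(-2) + (0)(-2) = 4
AB[2,2] = (-2)(3) + (0)(-3) = -6

AB = 
  [  0,   6]
  [  4,  -6]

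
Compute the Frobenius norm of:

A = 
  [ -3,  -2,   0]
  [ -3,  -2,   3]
||A||_F = 5.916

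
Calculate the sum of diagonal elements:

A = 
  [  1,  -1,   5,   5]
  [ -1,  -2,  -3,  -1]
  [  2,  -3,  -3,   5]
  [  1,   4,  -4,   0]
-4

tr(A) = 1 + -2 + -3 + 0 = -4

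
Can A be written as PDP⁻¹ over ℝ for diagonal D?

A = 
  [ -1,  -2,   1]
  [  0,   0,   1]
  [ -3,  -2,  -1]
No

Characteristic polynomial: det(λI - A) = λ³ + 2λ² + 6λ - 4
By the rational root theorem any rational root is an integer dividing 4; none of those is a root, so p(λ) has no rational roots and hence (being an irreducible cubic) no repeated roots.
Discriminant of the cubic: Δ = -1888
Δ < 0 ⇒ one real eigenvalue and a complex-conjugate pair: λ ≈ -1.271 + 2.401i, -1.271 - 2.401i, 0.5421
Has complex eigenvalues (not diagonalizable over ℝ).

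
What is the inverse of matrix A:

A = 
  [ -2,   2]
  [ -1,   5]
det(A) = (-2)(5) - (2)(-1) = -8
For a 2×2 matrix, A⁻¹ = (1/det(A)) · [[d, -b], [-c, a]]
    = (-1/8) · [[5, -2], [1, -2]]

A⁻¹ = 
  [-5/8,  1/4]
  [-1/8,  1/4]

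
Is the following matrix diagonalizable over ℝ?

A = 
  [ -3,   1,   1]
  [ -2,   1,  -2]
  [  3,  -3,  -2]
Yes

Characteristic polynomial: det(λI - A) = λ³ + 4λ² - 6λ - 17
By the rational root theorem any rational root is an integer dividing 17; none of those is a root, so p(λ) has no rational roots and hence (being an irreducible cubic) no repeated roots.
Discriminant of the cubic: Δ = 5333
Δ > 0 ⇒ three distinct real eigenvalues: λ ≈ -4.493, -1.714, 2.207
Three distinct real eigenvalues, so A has 3 independent eigenvectors.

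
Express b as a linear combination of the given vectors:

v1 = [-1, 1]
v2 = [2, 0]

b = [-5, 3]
c1 = 3, c2 = -1

b = 3·v1 + -1·v2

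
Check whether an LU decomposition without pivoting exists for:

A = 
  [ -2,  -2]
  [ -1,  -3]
Yes.
A[1,1] = -2 ≠ 0, so Gaussian elimination proceeds without a row swap: multiplier ℓ₂₁ = (-1)/(-2) = 1/2, and U[2,2] = -3 - (1/2)(-2) = -2.
L = 
  [  1,   0]
  [1/2,   1]
U = 
  [ -2,  -2]
  [  0,  -2]
Check row 2 of LU: [(1/2)(-2), (1/2)(-2) + (-2)] = [-1, -3] = row 2 of A ✓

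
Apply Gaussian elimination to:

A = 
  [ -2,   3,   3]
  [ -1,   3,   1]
Row operations:
R2 → R2 - (1/2)·R1

Resulting echelon form:
REF = 
  [  -2,    3,    3]
  [   0,  3/2, -1/2]

Rank = 2 (number of non-zero pivot rows).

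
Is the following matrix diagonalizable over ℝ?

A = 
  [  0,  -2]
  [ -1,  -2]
Yes

tr(A) = -2, det(A) = -2
Characteristic polynomial: λ² - tr(A)λ + det(A) = λ² + 2λ - 2
λ² + 2λ - 2 = 0  ⇒  λ = (-2 ± √((2)² - 4·(-2)))/2 = (-2 ± √(12))/2
  = -1 + √3,  -1 - √3
Eigenvalues: -1 + √3, -1 - √3  (≈ 0.7321, -2.732)
The two irrational eigenvalues are distinct (simple), so each has alg. mult. = geom. mult. = 1.
Sum of geometric multiplicities equals n, so A has n independent eigenvectors.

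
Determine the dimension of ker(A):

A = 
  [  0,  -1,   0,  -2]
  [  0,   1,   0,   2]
nullity(A) = 3

Row reduce:
R2 → R2 + (1)·R1
REF = 
  [  0,  -1,   0,  -2]
  [  0,   0,   0,   0]
Pivot columns: 2 → 1 pivot.
rank(A) = 1, so nullity(A) = 4 - 1 = 3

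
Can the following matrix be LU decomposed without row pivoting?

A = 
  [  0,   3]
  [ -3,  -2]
No.
A[1,1] = 0 but A[2,1] = -3 ≠ 0. Any LU with L unit lower triangular has (LU)[1,1] = U[1,1] and (LU)[2,1] = L[2,1]·U[1,1]; matching A forces U[1,1] = 0, which then forces (LU)[2,1] = 0 ≠ -3. A row swap (pivoting) is required.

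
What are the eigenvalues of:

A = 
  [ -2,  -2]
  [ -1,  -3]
λ = -1, -4

tr(A) = -5, det(A) = 4
Characteristic polynomial: λ² - tr(A)λ + det(A) = λ² + 5λ + 4
λ² + 5λ + 4 = (λ + 4)(λ + 1)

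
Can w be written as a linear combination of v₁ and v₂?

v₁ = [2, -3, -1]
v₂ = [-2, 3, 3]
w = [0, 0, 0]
Yes

Form the augmented matrix and row-reduce:
[v₁|v₂|w] = 
  [  2,  -2,   0]
  [ -3,   3,   0]
  [ -1,   3,   0]
R2 → R2 + (3/2)·R1
R3 → R3 + (1/2)·R1
Swap R2 ↔ R3
REF = 
  [  2,  -2,   0]
  [  0,   2,   0]
  [  0,   0,   0]

No row of the form [0 0 | nonzero], so the system is consistent. Back-substitution gives c₁ = 0, c₂ = 0: w = (0)·v₁ + (0)·v₂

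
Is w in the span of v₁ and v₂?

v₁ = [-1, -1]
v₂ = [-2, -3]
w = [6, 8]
Yes

Form the augmented matrix and row-reduce:
[v₁|v₂|w] = 
  [ -1,  -2,   6]
  [ -1,  -3,   8]
R2 → R2 - (1)·R1
REF = 
  [ -1,  -2,   6]
  [  0,  -1,   2]

No row of the form [0 0 | nonzero], so the system is consistent. Back-substitution gives c₁ = -2, c₂ = -2: w = (-2)·v₁ + (-2)·v₂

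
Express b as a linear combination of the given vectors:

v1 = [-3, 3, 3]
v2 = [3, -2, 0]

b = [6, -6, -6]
c1 = -2, c2 = 0

b = -2·v1 + 0·v2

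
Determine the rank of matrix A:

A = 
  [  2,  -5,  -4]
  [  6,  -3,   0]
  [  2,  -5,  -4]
rank(A) = 2

Row reduce:
R2 → R2 - (3)·R1
R3 → R3 - (1)·R1
REF = 
  [  2,  -5,  -4]
  [  0,  12,  12]
  [  0,   0,   0]
Pivot columns: 1, 2 → 2 pivots.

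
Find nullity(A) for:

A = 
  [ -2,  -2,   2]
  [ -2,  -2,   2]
nullity(A) = 2

Row reduce:
R2 → R2 - (1)·R1
REF = 
  [ -2,  -2,   2]
  [  0,   0,   0]
Pivot columns: 1 → 1 pivot.
rank(A) = 1, so nullity(A) = 3 - 1 = 2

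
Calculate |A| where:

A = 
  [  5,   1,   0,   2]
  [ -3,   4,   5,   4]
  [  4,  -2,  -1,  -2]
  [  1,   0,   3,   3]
165

Cofactor expansion along row 1: det(A) = a₁₁M₁₁ - a₁₂M₁₂ + a₁₃M₁₃ - a₁₄M₁₄

M₁₁ = det[[4, 5, 4]; [-2, -1, -2]; [0, 3, 3]]
  = (4)·((-1)(3) - (-2)(3)) - (5)·((-2)(3) - (-2)(0)) + (4)·((-2)(3) - (-1)(0))
  = (4)(3) - (5)(-6) + (4)(-6)
  = 18
M₁₂ = det[[-3, 5, 4]; [4, -1, -2]; [1, 3, 3]]
  = (-3)·((-1)(3) - (-2)(3)) - (5)·((4)(3) - (-2)(1)) + (4)·((4)(3) - (-1)(1))
  = (-3)(3) - (5)(14) + (4)(13)
  = -27
M₁₃ = det[[-3, 4, 4]; [4, -2, -2]; [1, 0, 3]]
  = (-3)·((-2)(3) - (-2)(0)) - (4)·((4)(3) - (-2)(1)) + (4)·((4)(0) - (-2)(1))
  = (-3)(-6) - (4)(14) + (4)(2)
  = -30
M₁₄ = det[[-3, 4, 5]; [4, -2, -1]; [1, 0, 3]]
  = (-3)·((-2)(3) - (-1)(0)) - (4)·((4)(3) - (-1)(1)) + (5)·((4)(0) - (-2)(1))
  = (-3)(-6) - (4)(13) + (5)(2)
  = -24

det(A) = (5)(18) - (1)(-27) + (0)(-30) - (2)(-24) = 165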